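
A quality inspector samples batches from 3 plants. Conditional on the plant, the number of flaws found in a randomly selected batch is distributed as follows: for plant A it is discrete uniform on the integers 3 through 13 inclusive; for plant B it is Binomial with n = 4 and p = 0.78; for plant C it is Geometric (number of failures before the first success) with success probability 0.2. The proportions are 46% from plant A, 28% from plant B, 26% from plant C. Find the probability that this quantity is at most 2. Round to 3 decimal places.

Conditional on each plant, P(X ≤ 2): A: 0; B: 0.212244; C: 0.488.
By total probability, P(X ≤ 2) = 0.46·0 + 0.28·0.212244 + 0.26·0.488 = 0.186308.

0.186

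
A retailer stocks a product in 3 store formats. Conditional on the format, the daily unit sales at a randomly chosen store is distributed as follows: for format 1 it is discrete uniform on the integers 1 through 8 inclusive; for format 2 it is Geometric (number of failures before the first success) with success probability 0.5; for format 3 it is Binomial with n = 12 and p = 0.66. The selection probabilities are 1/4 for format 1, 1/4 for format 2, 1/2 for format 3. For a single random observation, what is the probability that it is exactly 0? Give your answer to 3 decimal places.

Conditional on each format, P(X = 0): 1: 0; 2: 0.5; 3: 2.38642e-06.
By total probability, P(X = 0) = 0.25·0 + 0.25·0.5 + 0.5·2.38642e-06 = 0.125001.

0.125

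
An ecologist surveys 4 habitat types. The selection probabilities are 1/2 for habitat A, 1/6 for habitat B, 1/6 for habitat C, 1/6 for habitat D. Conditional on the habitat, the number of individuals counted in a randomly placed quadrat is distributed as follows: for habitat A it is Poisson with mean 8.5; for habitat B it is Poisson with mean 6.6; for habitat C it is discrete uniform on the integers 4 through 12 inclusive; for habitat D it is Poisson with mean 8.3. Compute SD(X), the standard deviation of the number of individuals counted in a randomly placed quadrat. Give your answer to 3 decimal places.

2.882

Per component, A: μ=8.5, E[X²]=80.75; B: μ=6.6, E[X²]=50.16; C: μ=8, E[X²]=70.6667; D: μ=8.3, E[X²]=77.19.
E[X] = 0.5·8.5 + 0.166667·6.6 + 0.166667·8 + 0.166667·8.3 = 8.06667.
E[X²] = 0.5·80.75 + 0.166667·50.16 + 0.166667·70.6667 + 0.166667·77.19 = 73.3778.
Var(X) = E[X²] − (E[X])² = 73.3778 − 65.0711 = 8.30667.
SD(X) = √8.30667 = 2.88213.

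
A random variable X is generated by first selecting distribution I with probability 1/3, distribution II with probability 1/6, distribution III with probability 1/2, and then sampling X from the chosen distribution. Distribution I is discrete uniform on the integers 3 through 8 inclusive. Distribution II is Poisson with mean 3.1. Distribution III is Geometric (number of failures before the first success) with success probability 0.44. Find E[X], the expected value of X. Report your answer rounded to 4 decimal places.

Component means — I: 5.5; II: 3.1; III: 1.27273.
E[X] = 0.333333·5.5 + 0.166667·3.1 + 0.5·1.27273 = 2.98636.

2.9864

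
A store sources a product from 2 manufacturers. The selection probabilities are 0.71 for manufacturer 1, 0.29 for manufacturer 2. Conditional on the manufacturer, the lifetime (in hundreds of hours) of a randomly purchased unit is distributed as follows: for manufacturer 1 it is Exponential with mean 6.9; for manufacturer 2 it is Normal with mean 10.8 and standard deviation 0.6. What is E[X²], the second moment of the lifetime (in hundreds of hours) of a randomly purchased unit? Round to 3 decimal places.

For each component E[X²] = Var + (mean)², giving 1: 95.22; 2: 117.
Overall E[X²] = 0.71·95.22 + 0.29·117 = 101.536.

101.536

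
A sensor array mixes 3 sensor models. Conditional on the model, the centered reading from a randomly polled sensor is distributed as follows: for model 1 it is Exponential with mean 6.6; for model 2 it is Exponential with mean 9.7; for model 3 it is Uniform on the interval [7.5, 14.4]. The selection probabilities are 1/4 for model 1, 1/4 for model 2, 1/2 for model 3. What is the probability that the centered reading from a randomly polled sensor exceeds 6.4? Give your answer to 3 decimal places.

Conditional on each model, P(X > 6.4): 1: 0.379198; 2: 0.516958; 3: 1.
By total probability, P(X > 6.4) = 0.25·0.379198 + 0.25·0.516958 + 0.5·1 = 0.724039.

0.724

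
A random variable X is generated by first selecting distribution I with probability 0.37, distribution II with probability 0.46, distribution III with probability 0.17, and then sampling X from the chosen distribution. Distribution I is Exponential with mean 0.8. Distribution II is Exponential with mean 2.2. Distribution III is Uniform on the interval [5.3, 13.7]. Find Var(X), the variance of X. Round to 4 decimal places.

Per component, I: μ=0.8, E[X²]=1.28; II: μ=2.2, E[X²]=9.68; III: μ=9.5, E[X²]=96.13.
E[X] = 0.37·0.8 + 0.46·2.2 + 0.17·9.5 = 2.923.
E[X²] = 0.37·1.28 + 0.46·9.68 + 0.17·96.13 = 21.2685.
Var(X) = E[X²] − (E[X])² = 21.2685 − 8.54393 = 12.7246.

12.7246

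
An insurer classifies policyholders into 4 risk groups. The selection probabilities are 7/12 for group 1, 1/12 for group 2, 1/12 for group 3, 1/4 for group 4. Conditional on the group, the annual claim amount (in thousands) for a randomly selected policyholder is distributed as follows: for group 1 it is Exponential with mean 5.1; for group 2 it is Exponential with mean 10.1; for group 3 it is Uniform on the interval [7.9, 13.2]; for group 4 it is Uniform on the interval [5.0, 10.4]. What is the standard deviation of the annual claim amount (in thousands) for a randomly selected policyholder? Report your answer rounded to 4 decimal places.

Per component, 1: μ=5.1, E[X²]=52.02; 2: μ=10.1, E[X²]=204.02; 3: μ=10.55, E[X²]=113.643; 4: μ=7.7, E[X²]=61.72.
E[X] = 0.583333·5.1 + 0.0833333·10.1 + 0.0833333·10.55 + 0.25·7.7 = 6.62083.
E[X²] = 0.583333·52.02 + 0.0833333·204.02 + 0.0833333·113.643 + 0.25·61.72 = 72.2469.
Var(X) = E[X²] − (E[X])² = 72.2469 − 43.8354 = 28.4115.
SD(X) = √28.4115 = 5.33024.

5.3302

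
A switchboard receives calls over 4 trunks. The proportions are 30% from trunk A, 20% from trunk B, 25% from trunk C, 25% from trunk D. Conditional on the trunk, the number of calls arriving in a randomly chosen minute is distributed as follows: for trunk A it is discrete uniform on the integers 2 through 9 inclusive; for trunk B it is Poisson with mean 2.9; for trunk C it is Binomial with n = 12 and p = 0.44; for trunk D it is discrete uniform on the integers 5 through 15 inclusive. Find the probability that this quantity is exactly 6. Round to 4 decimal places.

Conditional on each trunk, P(X = 6): A: 0.125; B: 0.0454571; C: 0.206784; D: 0.0909091.
By total probability, P(X = 6) = 0.3·0.125 + 0.2·0.0454571 + 0.25·0.206784 + 0.25·0.0909091 = 0.121015.

0.1210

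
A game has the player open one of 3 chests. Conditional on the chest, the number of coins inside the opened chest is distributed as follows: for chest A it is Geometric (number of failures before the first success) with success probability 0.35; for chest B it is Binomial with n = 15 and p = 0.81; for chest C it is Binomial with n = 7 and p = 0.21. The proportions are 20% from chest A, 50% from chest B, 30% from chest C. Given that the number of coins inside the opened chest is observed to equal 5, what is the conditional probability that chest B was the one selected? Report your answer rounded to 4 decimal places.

0.0033

Likelihoods P(X=5 | ·): A: 0.0406102; B: 6.41973e-05; C: 0.00535266.
Posterior ∝ prior × likelihood. Numerator for B: 0.5·6.41973e-05 = 3.20986e-05.
Normalizing constant: 0.2·0.0406102 + 0.5·6.41973e-05 + 0.3·0.00535266 = 0.00975993.
P(B | observation) = 3.20986e-05 / 0.00975993 = 0.00328882.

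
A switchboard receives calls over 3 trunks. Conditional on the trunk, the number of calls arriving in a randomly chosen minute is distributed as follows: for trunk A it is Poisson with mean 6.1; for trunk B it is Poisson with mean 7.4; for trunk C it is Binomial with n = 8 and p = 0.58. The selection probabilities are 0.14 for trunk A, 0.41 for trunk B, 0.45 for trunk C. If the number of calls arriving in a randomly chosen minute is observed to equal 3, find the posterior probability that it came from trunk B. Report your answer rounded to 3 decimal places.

0.182

Likelihoods P(X=3 | ·): A: 0.0848481; B: 0.0412824; C: 0.142797.
Posterior ∝ prior × likelihood. Numerator for B: 0.41·0.0412824 = 0.0169258.
Normalizing constant: 0.14·0.0848481 + 0.41·0.0412824 + 0.45·0.142797 = 0.0930631.
P(B | observation) = 0.0169258 / 0.0930631 = 0.181874.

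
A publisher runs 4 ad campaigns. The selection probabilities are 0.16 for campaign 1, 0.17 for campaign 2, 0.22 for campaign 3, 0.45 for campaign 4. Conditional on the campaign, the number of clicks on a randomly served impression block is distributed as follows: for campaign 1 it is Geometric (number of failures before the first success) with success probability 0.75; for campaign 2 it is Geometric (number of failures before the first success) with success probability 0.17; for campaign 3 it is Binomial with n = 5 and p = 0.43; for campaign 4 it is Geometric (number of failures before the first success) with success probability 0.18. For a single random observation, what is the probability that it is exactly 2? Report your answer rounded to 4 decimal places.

0.1572

Conditional on each campaign, P(X = 2): 1: 0.046875; 2: 0.117113; 3: 0.342422; 4: 0.121032.
By total probability, P(X = 2) = 0.16·0.046875 + 0.17·0.117113 + 0.22·0.342422 + 0.45·0.121032 = 0.157206.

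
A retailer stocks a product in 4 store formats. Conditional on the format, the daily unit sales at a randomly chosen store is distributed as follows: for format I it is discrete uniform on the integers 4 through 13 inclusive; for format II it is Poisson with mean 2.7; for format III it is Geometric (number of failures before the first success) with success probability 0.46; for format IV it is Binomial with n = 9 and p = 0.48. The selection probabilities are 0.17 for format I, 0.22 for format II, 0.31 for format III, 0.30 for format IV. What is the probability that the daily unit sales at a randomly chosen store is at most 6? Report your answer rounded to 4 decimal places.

0.8508

Conditional on each format, P(X ≤ 6): I: 0.3; II: 0.979431; III: 0.986611; IV: 0.928312.
By total probability, P(X ≤ 6) = 0.17·0.3 + 0.22·0.979431 + 0.31·0.986611 + 0.3·0.928312 = 0.850818.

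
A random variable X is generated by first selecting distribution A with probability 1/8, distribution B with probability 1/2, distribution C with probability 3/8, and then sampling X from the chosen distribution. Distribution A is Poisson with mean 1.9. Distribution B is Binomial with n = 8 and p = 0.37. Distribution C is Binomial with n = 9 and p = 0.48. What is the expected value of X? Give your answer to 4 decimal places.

Component means — A: 1.9; B: 2.96; C: 4.32.
E[X] = 0.125·1.9 + 0.5·2.96 + 0.375·4.32 = 3.3375.

3.3375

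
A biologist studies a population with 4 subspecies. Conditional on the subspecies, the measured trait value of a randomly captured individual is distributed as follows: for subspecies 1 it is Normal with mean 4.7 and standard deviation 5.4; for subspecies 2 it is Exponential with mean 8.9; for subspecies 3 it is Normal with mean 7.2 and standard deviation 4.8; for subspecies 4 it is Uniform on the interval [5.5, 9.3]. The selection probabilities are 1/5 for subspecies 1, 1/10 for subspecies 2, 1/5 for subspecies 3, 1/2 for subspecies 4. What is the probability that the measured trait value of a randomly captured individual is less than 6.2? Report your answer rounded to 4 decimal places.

Conditional on each subspecies, P(X < 6.2): 1: 0.609409; 2: 0.501738; 3: 0.417484; 4: 0.184211.
By total probability, P(X < 6.2) = 0.2·0.609409 + 0.1·0.501738 + 0.2·0.417484 + 0.5·0.184211 = 0.347658.

0.3477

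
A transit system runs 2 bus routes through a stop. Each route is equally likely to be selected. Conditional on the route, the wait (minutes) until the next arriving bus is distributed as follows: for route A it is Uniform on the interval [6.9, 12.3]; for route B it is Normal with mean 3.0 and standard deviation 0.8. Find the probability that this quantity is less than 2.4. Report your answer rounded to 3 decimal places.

Conditional on each route, P(X < 2.4): A: 0; B: 0.226627.
By total probability, P(X < 2.4) = 0.5·0 + 0.5·0.226627 = 0.113314.

0.113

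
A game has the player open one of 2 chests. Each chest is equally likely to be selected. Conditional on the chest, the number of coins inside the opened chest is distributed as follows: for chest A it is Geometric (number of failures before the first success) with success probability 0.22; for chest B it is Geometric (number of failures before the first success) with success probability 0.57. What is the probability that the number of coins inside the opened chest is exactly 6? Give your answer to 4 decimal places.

Conditional on each chest, P(X = 6): A: 0.0495439; B: 0.00360318.
By total probability, P(X = 6) = 0.5·0.0495439 + 0.5·0.00360318 = 0.0265735.

0.0266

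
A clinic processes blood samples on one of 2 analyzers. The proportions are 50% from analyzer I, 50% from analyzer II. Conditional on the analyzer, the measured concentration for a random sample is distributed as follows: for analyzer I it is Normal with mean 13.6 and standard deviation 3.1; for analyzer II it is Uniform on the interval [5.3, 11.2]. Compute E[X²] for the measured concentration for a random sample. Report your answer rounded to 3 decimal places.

132.767

For each component E[X²] = Var + (mean)², giving I: 194.57; II: 70.9633.
Overall E[X²] = 0.5·194.57 + 0.5·70.9633 = 132.767.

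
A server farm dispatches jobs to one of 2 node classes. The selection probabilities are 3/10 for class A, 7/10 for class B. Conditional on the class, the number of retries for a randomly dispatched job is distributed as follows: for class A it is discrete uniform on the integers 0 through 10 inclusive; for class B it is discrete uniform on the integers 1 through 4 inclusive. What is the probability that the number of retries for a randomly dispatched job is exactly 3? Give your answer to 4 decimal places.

Conditional on each class, P(X = 3): A: 0.0909091; B: 0.25.
By total probability, P(X = 3) = 0.3·0.0909091 + 0.7·0.25 = 0.202273.

0.2023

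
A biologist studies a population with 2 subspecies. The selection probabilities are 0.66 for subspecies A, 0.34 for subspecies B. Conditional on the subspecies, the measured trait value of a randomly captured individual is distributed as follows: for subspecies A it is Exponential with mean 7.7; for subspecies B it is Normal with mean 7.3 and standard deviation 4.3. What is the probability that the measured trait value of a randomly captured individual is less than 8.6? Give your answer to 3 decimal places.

0.654

Conditional on each subspecies, P(X < 8.6): A: 0.672702; B: 0.618798.
By total probability, P(X < 8.6) = 0.66·0.672702 + 0.34·0.618798 = 0.654374.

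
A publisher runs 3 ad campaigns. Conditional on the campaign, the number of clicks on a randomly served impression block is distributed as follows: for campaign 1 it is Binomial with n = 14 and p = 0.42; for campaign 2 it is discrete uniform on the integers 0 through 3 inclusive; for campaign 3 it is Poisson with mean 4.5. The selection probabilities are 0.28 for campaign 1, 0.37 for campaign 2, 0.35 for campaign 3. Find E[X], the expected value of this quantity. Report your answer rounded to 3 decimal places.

Component means — 1: 5.88; 2: 1.5; 3: 4.5.
E[X] = 0.28·5.88 + 0.37·1.5 + 0.35·4.5 = 3.7764.

3.776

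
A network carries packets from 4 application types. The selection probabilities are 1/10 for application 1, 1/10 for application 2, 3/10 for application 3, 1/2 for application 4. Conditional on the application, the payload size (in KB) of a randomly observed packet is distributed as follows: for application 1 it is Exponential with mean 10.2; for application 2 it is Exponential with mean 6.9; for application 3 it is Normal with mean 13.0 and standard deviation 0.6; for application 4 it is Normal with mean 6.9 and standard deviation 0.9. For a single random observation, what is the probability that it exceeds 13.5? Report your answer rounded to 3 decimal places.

0.101

Conditional on each application, P(X > 13.5): 1: 0.266194; 2: 0.141349; 3: 0.202328; 4: 1.12244e-13.
By total probability, P(X > 13.5) = 0.1·0.266194 + 0.1·0.141349 + 0.3·0.202328 + 0.5·1.12244e-13 = 0.101453.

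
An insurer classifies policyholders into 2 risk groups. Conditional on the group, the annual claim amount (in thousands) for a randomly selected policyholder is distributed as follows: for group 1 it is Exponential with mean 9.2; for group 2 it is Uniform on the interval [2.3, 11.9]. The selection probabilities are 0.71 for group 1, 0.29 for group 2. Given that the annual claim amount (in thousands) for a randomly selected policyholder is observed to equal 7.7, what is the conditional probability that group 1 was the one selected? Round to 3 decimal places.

Likelihoods f(7.7 | ·): 1: 0.0470681; 2: 0.104167.
Posterior ∝ prior × likelihood. Numerator for 1: 0.71·0.0470681 = 0.0334183.
Normalizing constant: 0.71·0.0470681 + 0.29·0.104167 = 0.0636267.
P(1 | observation) = 0.0334183 / 0.0636267 = 0.525225.

0.525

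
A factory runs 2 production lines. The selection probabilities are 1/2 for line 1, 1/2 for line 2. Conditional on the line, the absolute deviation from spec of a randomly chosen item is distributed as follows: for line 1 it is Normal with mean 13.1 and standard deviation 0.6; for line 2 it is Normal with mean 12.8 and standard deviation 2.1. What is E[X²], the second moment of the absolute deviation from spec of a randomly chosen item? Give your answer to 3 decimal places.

For each component E[X²] = Var + (mean)², giving 1: 171.97; 2: 168.25.
Overall E[X²] = 0.5·171.97 + 0.5·168.25 = 170.11.

170.110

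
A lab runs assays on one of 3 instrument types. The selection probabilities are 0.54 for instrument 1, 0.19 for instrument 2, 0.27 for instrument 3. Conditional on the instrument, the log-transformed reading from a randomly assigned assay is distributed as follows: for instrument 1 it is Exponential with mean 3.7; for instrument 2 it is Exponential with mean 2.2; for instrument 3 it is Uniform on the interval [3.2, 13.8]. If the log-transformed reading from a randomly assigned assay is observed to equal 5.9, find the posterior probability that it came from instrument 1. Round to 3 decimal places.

Likelihoods f(5.9 | ·): 1: 0.0548624; 2: 0.0311085; 3: 0.0943396.
Posterior ∝ prior × likelihood. Numerator for 1: 0.54·0.0548624 = 0.0296257.
Normalizing constant: 0.54·0.0548624 + 0.19·0.0311085 + 0.27·0.0943396 = 0.061008.
P(1 | observation) = 0.0296257 / 0.061008 = 0.485603.

0.486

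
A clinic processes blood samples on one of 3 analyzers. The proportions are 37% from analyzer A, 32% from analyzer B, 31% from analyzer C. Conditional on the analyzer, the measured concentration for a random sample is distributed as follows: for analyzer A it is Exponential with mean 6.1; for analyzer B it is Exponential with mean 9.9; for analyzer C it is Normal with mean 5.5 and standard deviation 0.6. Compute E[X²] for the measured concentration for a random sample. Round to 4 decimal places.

99.7509

For each component E[X²] = Var + (mean)², giving A: 74.42; B: 196.02; C: 30.61.
Overall E[X²] = 0.37·74.42 + 0.32·196.02 + 0.31·30.61 = 99.7509.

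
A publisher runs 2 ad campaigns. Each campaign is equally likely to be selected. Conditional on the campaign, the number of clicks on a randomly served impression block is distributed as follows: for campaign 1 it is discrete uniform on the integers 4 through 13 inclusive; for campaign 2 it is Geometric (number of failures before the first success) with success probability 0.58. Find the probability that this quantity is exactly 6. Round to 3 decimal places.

0.052

Conditional on each campaign, P(X = 6): 1: 0.1; 2: 0.00318364.
By total probability, P(X = 6) = 0.5·0.1 + 0.5·0.00318364 = 0.0515918.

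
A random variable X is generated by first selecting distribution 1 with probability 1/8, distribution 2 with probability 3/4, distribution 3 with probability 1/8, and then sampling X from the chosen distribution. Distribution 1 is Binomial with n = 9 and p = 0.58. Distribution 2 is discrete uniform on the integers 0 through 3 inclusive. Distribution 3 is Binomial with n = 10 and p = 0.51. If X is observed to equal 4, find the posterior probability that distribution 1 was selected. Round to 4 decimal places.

0.4866

Likelihoods P(X=4 | ·): 1: 0.18635; 2: 0; 3: 0.196642.
Posterior ∝ prior × likelihood. Numerator for 1: 0.125·0.18635 = 0.0232937.
Normalizing constant: 0.125·0.18635 + 0.75·0 + 0.125·0.196642 = 0.047874.
P(1 | observation) = 0.0232937 / 0.047874 = 0.486563.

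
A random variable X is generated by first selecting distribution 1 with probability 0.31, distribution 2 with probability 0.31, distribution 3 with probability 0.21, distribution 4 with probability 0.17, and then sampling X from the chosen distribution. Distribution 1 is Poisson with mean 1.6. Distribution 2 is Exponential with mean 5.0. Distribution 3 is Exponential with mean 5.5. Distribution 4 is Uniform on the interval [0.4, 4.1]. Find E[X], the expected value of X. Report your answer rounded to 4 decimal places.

3.5835

Component means — 1: 1.6; 2: 5; 3: 5.5; 4: 2.25.
E[X] = 0.31·1.6 + 0.31·5 + 0.21·5.5 + 0.17·2.25 = 3.5835.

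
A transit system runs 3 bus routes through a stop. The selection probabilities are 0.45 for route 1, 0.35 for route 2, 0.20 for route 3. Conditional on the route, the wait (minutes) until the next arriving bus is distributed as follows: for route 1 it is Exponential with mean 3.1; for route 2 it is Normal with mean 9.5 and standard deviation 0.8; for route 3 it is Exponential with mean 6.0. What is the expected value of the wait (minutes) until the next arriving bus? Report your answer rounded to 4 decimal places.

5.9200

Component means — 1: 3.1; 2: 9.5; 3: 6.
E[X] = 0.45·3.1 + 0.35·9.5 + 0.2·6 = 5.92.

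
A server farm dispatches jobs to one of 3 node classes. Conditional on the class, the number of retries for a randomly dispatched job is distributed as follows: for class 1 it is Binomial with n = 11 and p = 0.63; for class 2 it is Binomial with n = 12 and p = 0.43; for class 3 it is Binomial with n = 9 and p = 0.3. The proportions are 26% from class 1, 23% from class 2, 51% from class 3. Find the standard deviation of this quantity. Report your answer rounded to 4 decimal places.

Per component, 1: μ=6.93, E[X²]=50.589; 2: μ=5.16, E[X²]=29.5668; 3: μ=2.7, E[X²]=9.18.
E[X] = 0.26·6.93 + 0.23·5.16 + 0.51·2.7 = 4.3656.
E[X²] = 0.26·50.589 + 0.23·29.5668 + 0.51·9.18 = 24.6353.
Var(X) = E[X²] − (E[X])² = 24.6353 − 19.0585 = 5.57684.
SD(X) = √5.57684 = 2.36153.

2.3615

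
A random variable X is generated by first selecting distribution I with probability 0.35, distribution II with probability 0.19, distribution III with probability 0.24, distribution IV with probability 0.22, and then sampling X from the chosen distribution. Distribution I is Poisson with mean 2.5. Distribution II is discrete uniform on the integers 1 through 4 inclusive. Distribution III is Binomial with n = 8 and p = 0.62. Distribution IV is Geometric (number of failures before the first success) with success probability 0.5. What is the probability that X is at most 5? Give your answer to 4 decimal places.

Conditional on each component, P(X ≤ 5): I: 0.957979; II: 1; III: 0.641454; IV: 0.984375.
By total probability, P(X ≤ 5) = 0.35·0.957979 + 0.19·1 + 0.24·0.641454 + 0.22·0.984375 = 0.895804.

0.8958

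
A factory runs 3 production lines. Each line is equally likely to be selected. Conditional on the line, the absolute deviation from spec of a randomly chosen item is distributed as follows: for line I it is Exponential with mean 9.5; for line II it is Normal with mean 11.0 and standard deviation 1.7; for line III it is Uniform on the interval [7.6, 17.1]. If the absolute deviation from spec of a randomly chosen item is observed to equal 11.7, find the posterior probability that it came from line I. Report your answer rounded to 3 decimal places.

0.087

Likelihoods f(11.7 | ·): I: 0.0307191; II: 0.215598; III: 0.105263.
Posterior ∝ prior × likelihood. Numerator for I: 0.333333·0.0307191 = 0.0102397.
Normalizing constant: 0.333333·0.0307191 + 0.333333·0.215598 + 0.333333·0.105263 = 0.117193.
P(I | observation) = 0.0102397 / 0.117193 = 0.0873745.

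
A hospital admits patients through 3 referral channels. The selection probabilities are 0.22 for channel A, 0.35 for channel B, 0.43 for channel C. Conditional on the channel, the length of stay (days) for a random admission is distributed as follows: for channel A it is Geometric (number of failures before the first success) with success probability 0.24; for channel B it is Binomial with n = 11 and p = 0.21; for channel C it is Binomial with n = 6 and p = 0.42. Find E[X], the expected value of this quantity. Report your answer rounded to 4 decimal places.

2.5888

Component means — A: 3.16667; B: 2.31; C: 2.52.
E[X] = 0.22·3.16667 + 0.35·2.31 + 0.43·2.52 = 2.58877.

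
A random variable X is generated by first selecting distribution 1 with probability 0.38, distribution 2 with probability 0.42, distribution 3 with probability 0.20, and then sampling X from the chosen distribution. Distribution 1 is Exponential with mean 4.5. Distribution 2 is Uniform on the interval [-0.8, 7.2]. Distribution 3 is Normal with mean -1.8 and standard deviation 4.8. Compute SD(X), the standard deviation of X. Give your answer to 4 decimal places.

Per component, 1: μ=4.5, E[X²]=40.5; 2: μ=3.2, E[X²]=15.5733; 3: μ=-1.8, E[X²]=26.28.
E[X] = 0.38·4.5 + 0.42·3.2 + 0.2·-1.8 = 2.694.
E[X²] = 0.38·40.5 + 0.42·15.5733 + 0.2·26.28 = 27.1868.
Var(X) = E[X²] − (E[X])² = 27.1868 − 7.25764 = 19.9292.
SD(X) = √19.9292 = 4.46421.

4.4642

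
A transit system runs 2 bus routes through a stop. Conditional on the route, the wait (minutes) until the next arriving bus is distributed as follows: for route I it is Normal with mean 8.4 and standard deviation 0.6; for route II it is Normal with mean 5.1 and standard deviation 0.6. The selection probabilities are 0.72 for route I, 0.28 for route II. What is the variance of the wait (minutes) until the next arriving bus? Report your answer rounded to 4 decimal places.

Per component, I: μ=8.4, E[X²]=70.92; II: μ=5.1, E[X²]=26.37.
E[X] = 0.72·8.4 + 0.28·5.1 = 7.476.
E[X²] = 0.72·70.92 + 0.28·26.37 = 58.446.
Var(X) = E[X²] − (E[X])² = 58.446 − 55.8906 = 2.55542.

2.5554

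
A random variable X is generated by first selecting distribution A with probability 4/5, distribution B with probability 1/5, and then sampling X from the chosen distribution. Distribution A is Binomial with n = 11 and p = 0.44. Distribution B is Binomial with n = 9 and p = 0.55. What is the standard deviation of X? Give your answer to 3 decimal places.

Per component, A: μ=4.84, E[X²]=26.136; B: μ=4.95, E[X²]=26.73.
E[X] = 0.8·4.84 + 0.2·4.95 = 4.862.
E[X²] = 0.8·26.136 + 0.2·26.73 = 26.2548.
Var(X) = E[X²] − (E[X])² = 26.2548 − 23.639 = 2.61576.
SD(X) = √2.61576 = 1.61733.

1.617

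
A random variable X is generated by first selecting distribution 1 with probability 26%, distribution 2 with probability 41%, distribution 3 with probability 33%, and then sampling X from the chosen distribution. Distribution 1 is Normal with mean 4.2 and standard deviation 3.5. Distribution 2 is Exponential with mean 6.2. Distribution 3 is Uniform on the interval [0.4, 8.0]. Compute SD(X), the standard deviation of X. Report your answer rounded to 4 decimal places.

Per component, 1: μ=4.2, E[X²]=29.89; 2: μ=6.2, E[X²]=76.88; 3: μ=4.2, E[X²]=22.4533.
E[X] = 0.26·4.2 + 0.41·6.2 + 0.33·4.2 = 5.02.
E[X²] = 0.26·29.89 + 0.41·76.88 + 0.33·22.4533 = 46.7018.
Var(X) = E[X²] − (E[X])² = 46.7018 − 25.2004 = 21.5014.
SD(X) = √21.5014 = 4.63696.

4.6370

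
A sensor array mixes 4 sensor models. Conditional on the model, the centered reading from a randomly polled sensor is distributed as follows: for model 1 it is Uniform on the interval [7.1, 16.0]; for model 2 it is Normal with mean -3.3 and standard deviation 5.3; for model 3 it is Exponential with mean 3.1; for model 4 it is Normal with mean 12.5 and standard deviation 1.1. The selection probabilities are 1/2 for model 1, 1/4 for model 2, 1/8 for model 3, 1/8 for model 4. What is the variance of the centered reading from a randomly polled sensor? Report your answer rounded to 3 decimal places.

Per component, 1: μ=11.55, E[X²]=140.003; 2: μ=-3.3, E[X²]=38.98; 3: μ=3.1, E[X²]=19.22; 4: μ=12.5, E[X²]=157.46.
E[X] = 0.5·11.55 + 0.25·-3.3 + 0.125·3.1 + 0.125·12.5 = 6.9.
E[X²] = 0.5·140.003 + 0.25·38.98 + 0.125·19.22 + 0.125·157.46 = 101.832.
Var(X) = E[X²] − (E[X])² = 101.832 − 47.61 = 54.2217.

54.222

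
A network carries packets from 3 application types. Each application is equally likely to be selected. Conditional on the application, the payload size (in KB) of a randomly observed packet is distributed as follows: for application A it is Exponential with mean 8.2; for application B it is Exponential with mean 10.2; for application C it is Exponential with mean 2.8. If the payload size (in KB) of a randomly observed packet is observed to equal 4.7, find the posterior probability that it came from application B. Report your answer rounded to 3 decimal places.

Likelihoods f(4.7 | ·): A: 0.0687482; B: 0.061842; C: 0.0666573.
Posterior ∝ prior × likelihood. Numerator for B: 0.333333·0.061842 = 0.020614.
Normalizing constant: 0.333333·0.0687482 + 0.333333·0.061842 + 0.333333·0.0666573 = 0.0657492.
P(B | observation) = 0.020614 / 0.0657492 = 0.313525.

0.314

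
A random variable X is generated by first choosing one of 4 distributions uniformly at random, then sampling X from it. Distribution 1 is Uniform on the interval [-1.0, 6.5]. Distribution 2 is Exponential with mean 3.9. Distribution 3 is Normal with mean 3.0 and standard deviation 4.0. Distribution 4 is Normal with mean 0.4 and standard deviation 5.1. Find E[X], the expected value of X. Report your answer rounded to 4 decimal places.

2.5125

Component means — 1: 2.75; 2: 3.9; 3: 3; 4: 0.4.
E[X] = 0.25·2.75 + 0.25·3.9 + 0.25·3 + 0.25·0.4 = 2.5125.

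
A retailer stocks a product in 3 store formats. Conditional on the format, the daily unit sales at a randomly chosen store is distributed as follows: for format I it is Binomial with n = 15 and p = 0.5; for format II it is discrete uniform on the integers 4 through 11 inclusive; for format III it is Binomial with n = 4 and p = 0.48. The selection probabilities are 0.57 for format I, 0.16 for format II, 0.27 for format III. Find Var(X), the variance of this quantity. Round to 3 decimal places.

9.384

Per component, I: μ=7.5, E[X²]=60; II: μ=7.5, E[X²]=61.5; III: μ=1.92, E[X²]=4.6848.
E[X] = 0.57·7.5 + 0.16·7.5 + 0.27·1.92 = 5.9934.
E[X²] = 0.57·60 + 0.16·61.5 + 0.27·4.6848 = 45.3049.
Var(X) = E[X²] − (E[X])² = 45.3049 − 35.9208 = 9.38405.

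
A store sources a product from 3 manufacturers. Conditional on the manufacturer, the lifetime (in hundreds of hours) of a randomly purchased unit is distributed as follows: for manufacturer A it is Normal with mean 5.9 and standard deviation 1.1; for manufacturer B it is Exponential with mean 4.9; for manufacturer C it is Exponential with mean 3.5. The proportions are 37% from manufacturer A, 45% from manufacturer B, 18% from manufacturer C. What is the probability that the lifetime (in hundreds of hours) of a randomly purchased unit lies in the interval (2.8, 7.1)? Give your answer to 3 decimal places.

Conditional on each manufacturer, P(2.8 < X < 7.1): A: 0.859929; B: 0.329908; C: 0.317806.
By total probability, P(2.8 < X < 7.1) = 0.37·0.859929 + 0.45·0.329908 + 0.18·0.317806 = 0.523837.

0.524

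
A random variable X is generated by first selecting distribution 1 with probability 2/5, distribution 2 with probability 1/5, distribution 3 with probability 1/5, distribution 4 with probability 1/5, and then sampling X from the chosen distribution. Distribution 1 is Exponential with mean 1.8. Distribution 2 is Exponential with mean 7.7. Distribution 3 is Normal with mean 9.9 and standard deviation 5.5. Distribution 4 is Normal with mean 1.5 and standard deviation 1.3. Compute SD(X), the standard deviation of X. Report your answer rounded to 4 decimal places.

Per component, 1: μ=1.8, E[X²]=6.48; 2: μ=7.7, E[X²]=118.58; 3: μ=9.9, E[X²]=128.26; 4: μ=1.5, E[X²]=3.94.
E[X] = 0.4·1.8 + 0.2·7.7 + 0.2·9.9 + 0.2·1.5 = 4.54.
E[X²] = 0.4·6.48 + 0.2·118.58 + 0.2·128.26 + 0.2·3.94 = 52.748.
Var(X) = E[X²] − (E[X])² = 52.748 − 20.6116 = 32.1364.
SD(X) = √32.1364 = 5.6689.

5.6689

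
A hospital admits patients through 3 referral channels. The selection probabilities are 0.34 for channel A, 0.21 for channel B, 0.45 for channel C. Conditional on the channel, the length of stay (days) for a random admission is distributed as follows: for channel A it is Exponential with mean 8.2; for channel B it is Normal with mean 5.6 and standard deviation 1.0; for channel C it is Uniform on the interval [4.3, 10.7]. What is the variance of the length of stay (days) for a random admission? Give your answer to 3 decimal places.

Per component, A: μ=8.2, E[X²]=134.48; B: μ=5.6, E[X²]=32.36; C: μ=7.5, E[X²]=59.6633.
E[X] = 0.34·8.2 + 0.21·5.6 + 0.45·7.5 = 7.339.
E[X²] = 0.34·134.48 + 0.21·32.36 + 0.45·59.6633 = 79.3673.
Var(X) = E[X²] − (E[X])² = 79.3673 − 53.8609 = 25.5064.

25.506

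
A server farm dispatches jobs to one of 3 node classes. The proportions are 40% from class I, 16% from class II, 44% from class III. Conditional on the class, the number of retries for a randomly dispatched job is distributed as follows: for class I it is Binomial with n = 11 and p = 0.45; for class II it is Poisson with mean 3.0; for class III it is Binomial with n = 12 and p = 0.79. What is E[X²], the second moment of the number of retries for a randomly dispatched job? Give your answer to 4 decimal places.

53.2289

For each component E[X²] = Var + (mean)², giving I: 27.225; II: 12; III: 91.8612.
Overall E[X²] = 0.4·27.225 + 0.16·12 + 0.44·91.8612 = 53.2289.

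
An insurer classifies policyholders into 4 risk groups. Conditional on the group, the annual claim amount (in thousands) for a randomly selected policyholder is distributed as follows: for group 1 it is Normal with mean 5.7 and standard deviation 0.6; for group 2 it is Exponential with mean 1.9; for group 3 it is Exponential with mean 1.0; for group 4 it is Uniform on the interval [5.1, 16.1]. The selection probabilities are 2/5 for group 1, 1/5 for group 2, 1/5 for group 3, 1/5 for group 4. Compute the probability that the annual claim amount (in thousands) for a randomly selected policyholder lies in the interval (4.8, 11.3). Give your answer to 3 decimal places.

0.503

Conditional on each group, P(4.8 < X < 11.3): 1: 0.933193; 2: 0.0773403; 3: 0.00821737; 4: 0.563636.
By total probability, P(4.8 < X < 11.3) = 0.4·0.933193 + 0.2·0.0773403 + 0.2·0.00821737 + 0.2·0.563636 = 0.503116.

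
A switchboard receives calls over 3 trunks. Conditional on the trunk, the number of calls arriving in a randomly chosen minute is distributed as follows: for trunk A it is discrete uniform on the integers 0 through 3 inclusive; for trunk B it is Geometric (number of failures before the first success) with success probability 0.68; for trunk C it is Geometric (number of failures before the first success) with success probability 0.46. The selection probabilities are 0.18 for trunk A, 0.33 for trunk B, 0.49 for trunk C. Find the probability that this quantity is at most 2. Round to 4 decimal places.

0.8670

Conditional on each trunk, P(X ≤ 2): A: 0.75; B: 0.967232; C: 0.842536.
By total probability, P(X ≤ 2) = 0.18·0.75 + 0.33·0.967232 + 0.49·0.842536 = 0.867029.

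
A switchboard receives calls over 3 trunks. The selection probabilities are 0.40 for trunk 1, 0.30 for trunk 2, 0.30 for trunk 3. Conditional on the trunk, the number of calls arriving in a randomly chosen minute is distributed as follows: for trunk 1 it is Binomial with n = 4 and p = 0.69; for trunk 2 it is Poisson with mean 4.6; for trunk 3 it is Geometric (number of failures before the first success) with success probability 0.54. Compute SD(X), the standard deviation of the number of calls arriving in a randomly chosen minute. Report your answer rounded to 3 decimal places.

Per component, 1: μ=2.76, E[X²]=8.4732; 2: μ=4.6, E[X²]=25.76; 3: μ=0.851852, E[X²]=2.30316.
E[X] = 0.4·2.76 + 0.3·4.6 + 0.3·0.851852 = 2.73956.
E[X²] = 0.4·8.4732 + 0.3·25.76 + 0.3·2.30316 = 11.8082.
Var(X) = E[X²] − (E[X])² = 11.8082 − 7.50516 = 4.30306.
SD(X) = √4.30306 = 2.07438.

2.074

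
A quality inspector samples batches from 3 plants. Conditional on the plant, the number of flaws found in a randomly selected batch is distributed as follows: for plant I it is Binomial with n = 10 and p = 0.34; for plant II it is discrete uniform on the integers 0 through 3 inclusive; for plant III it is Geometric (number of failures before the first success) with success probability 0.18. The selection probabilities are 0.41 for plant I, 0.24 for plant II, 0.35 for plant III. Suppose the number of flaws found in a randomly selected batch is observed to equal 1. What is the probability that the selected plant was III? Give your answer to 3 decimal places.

0.357

Likelihoods P(X=1 | ·): I: 0.0807931; II: 0.25; III: 0.1476.
Posterior ∝ prior × likelihood. Numerator for III: 0.35·0.1476 = 0.05166.
Normalizing constant: 0.41·0.0807931 + 0.24·0.25 + 0.35·0.1476 = 0.144785.
P(III | observation) = 0.05166 / 0.144785 = 0.356804.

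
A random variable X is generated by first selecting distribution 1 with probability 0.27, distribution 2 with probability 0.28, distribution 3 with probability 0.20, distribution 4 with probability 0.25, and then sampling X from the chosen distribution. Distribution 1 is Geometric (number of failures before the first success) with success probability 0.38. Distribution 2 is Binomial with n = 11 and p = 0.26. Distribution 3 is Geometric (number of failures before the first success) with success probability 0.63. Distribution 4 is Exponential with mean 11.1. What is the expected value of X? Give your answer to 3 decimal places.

Component means — 1: 1.63158; 2: 2.86; 3: 0.587302; 4: 11.1.
E[X] = 0.27·1.63158 + 0.28·2.86 + 0.2·0.587302 + 0.25·11.1 = 4.13379.

4.134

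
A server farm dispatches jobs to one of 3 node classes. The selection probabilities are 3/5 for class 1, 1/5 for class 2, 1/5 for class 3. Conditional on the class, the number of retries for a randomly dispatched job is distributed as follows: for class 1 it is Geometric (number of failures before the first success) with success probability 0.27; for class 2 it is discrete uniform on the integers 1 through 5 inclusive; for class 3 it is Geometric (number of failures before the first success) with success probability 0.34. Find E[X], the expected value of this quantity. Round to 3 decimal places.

Component means — 1: 2.7037; 2: 3; 3: 1.94118.
E[X] = 0.6·2.7037 + 0.2·3 + 0.2·1.94118 = 2.61046.

2.610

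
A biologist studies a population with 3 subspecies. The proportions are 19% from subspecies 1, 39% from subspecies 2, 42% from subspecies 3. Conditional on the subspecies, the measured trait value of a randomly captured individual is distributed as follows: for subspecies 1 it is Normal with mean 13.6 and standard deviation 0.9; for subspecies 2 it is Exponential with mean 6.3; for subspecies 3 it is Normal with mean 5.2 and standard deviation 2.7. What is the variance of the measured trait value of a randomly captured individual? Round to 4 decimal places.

Per component, 1: μ=13.6, E[X²]=185.77; 2: μ=6.3, E[X²]=79.38; 3: μ=5.2, E[X²]=34.33.
E[X] = 0.19·13.6 + 0.39·6.3 + 0.42·5.2 = 7.225.
E[X²] = 0.19·185.77 + 0.39·79.38 + 0.42·34.33 = 80.6731.
Var(X) = E[X²] − (E[X])² = 80.6731 − 52.2006 = 28.4725.

28.4725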